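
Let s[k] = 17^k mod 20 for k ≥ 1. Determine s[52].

We have s[1] = 17; s[2] = 9; s[3] = 13; s[4] = 1; s[5] = 17.
Since s[5] = s[1] = 17, the sequence is periodic with period 4.
So s[52] = s[1 + ((52-1) mod 4)] = s[4] = 1.

1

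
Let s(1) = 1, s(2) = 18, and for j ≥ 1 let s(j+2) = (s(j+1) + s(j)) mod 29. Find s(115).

We have s(1) = 1; s(2) = 18; s(3) = 19; s(4) = 8; s(5) = 27; s(6) = 6; s(7) = 4; s(8) = 10; s(9) = 14; s(10) = 24; s(11) = 9; s(12) = 4; s(13) = 13; s(14) = 17; s(15) = 1; s(16) = 18.
Since (s(15), s(16)) = (s(1), s(2)) = (1, 18) (two consecutive terms determine the rest), the sequence is periodic with period 14.
So s(115) = s(1 + ((115-1) mod 14)) = s(3) = 19.

19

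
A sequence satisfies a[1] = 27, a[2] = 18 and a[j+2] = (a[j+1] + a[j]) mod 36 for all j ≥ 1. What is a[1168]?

a[1] = 27, a[2] = 18, a[3] = 9, a[4] = 27, a[5] = 0, a[6] = 27, a[7] = 27, a[8] = 18.
The sequence repeats with period 6.
(1168 - 1) mod 6 = 3, so a[1168] = a[4] = 27.

27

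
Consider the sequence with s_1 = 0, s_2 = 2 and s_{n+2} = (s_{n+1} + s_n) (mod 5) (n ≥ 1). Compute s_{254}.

1

Listing terms: s_1 = 0; s_2 = 2; s_3 = 2; s_4 = 4; s_5 = 1; s_6 = 0; s_7 = 1; s_8 = 1; s_9 = 2; s_{10} = 3; s_{11} = 0; s_{12} = 3; s_{13} = 3; s_{14} = 1; s_{15} = 4; s_{16} = 0; s_{17} = 4; s_{18} = 4; s_{19} = 3; s_{20} = 2; s_{21} = 0; s_{22} = 2.
Since (s_{21}, s_{22}) = (s_1, s_2) = (0, 2) (two consecutive terms determine the rest), the sequence is periodic with period 20.
So s_{254} = s_{1 + ((254-1) mod 20)} = s_{14} = 1.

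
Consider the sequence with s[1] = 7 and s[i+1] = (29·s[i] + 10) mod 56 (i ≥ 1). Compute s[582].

21

s[1] = 7; s[2] = 45; s[3] = 27; s[4] = 9; s[5] = 47; s[6] = 29; s[7] = 11; s[8] = 49; s[9] = 31; s[10] = 13; s[11] = 51; s[12] = 33; s[13] = 15; s[14] = 53; s[15] = 35; s[16] = 17; s[17] = 55; s[18] = 37; s[19] = 19; s[20] = 1; s[21] = 39; s[22] = 21; s[23] = 3; s[24] = 41; s[25] = 23; s[26] = 5; s[27] = 43; s[28] = 25; s[29] = 7.
The sequence repeats with period 28.
So s[582] = s[1 + ((582-1) mod 28)] = s[22] = 21.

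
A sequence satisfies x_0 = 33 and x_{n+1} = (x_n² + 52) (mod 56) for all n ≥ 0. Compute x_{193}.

Computing terms: x_0 = 33, x_1 = 21, x_2 = 45, x_3 = 5, x_4 = 21.
Since x_4 = x_1 = 21, the sequence is eventually periodic: after a pre-period of length 1 it cycles with period 3.
For n ≥ 1, x_n depends only on (n - 1) mod 3. (193 - 1) mod 3 = 0, so x_{193} = x_1 = 21.

21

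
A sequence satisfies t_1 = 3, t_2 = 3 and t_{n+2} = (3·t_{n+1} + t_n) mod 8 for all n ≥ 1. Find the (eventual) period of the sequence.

12

t_1 = 3,  t_2 = 3,  t_3 = 4,  t_4 = 7,  t_5 = 1,  t_6 = 2,  t_7 = 7,  t_8 = 7,  t_9 = 4,  t_{10} = 3,  t_{11} = 5,  t_{12} = 2,  t_{13} = 3,  t_{14} = 3.
The sequence repeats with period 12.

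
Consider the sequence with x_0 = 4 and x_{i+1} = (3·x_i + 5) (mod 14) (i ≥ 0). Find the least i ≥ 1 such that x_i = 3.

x_0 = 4; x_1 = 3; x_2 = 0; x_3 = 5; x_4 = 6; x_5 = 9; x_6 = 4.
The sequence repeats with period 6.
The value 3 first appears (with i ≥ 1) at x_1.

1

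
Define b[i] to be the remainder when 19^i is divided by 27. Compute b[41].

10

Computing terms: b[0] = 1; b[1] = 19; b[2] = 10; b[3] = 1.
The sequence repeats with period 3.
So b[41] = b[0 + ((41-0) mod 3)] = b[2] = 10.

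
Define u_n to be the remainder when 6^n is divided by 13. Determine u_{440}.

3

We have u_0 = 1, u_1 = 6, u_2 = 10, u_3 = 8, u_4 = 9, u_5 = 2, u_6 = 12, u_7 = 7, u_8 = 3, u_9 = 5, u_{10} = 4, u_{11} = 11, u_{12} = 1.
The sequence repeats with period 12.
So u_{440} = u_{0 + ((440-0) mod 12)} = u_8 = 3.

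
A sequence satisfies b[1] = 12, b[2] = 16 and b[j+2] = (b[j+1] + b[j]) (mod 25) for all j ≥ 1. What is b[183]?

Computing terms: b[1] = 12; b[2] = 16; b[3] = 3; b[4] = 19; b[5] = 22; b[6] = 16; b[7] = 13; b[8] = 4; b[9] = 17; b[10] = 21; b[11] = 13; b[12] = 9; b[13] = 22; b[14] = 6; b[15] = 3; b[16] = 9; b[17] = 12; b[18] = 21; b[19] = 8; b[20] = 4; b[21] = 12; b[22] = 16.
Since (b[21], b[22]) = (b[1], b[2]) = (12, 16) (two consecutive terms determine the rest), the sequence is periodic with period 20.
So b[183] = b[1 + ((183-1) mod 20)] = b[3] = 3.

3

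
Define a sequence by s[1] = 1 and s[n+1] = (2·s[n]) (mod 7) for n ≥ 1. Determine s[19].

Computing terms: s[1] = 1,  s[2] = 2,  s[3] = 4,  s[4] = 1.
The sequence repeats with period 3.
So s[19] = s[1 + ((19-1) mod 3)] = s[1] = 1.

1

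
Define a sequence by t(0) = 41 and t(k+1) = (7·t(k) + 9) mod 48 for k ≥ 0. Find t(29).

8

Computing terms: t(0) = 41; t(1) = 8; t(2) = 17; t(3) = 32; t(4) = 41.
The sequence repeats with period 4.
So t(29) = t(0 + ((29-0) mod 4)) = t(1) = 8.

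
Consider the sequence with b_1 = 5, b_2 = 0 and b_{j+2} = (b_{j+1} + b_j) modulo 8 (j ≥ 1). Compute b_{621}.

1

b_1 = 5; b_2 = 0; b_3 = 5; b_4 = 5; b_5 = 2; b_6 = 7; b_7 = 1; b_8 = 0; b_9 = 1; b_{10} = 1; b_{11} = 2; b_{12} = 3; b_{13} = 5; b_{14} = 0.
The sequence repeats with period 12.
(621 - 1) mod 12 = 8, so b_{621} = b_9 = 1.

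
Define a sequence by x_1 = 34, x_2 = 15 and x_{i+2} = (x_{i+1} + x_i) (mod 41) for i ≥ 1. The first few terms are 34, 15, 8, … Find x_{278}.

We have x_1 = 34; x_2 = 15; x_3 = 8; x_4 = 23; x_5 = 31; x_6 = 13; x_7 = 3; x_8 = 16; x_9 = 19; x_{10} = 35; x_{11} = 13; x_{12} = 7; x_{13} = 20; x_{14} = 27; x_{15} = 6; x_{16} = 33; x_{17} = 39; x_{18} = 31; x_{19} = 29; x_{20} = 19; x_{21} = 7; x_{22} = 26; x_{23} = 33; x_{24} = 18; x_{25} = 10; x_{26} = 28; x_{27} = 38; x_{28} = 25; x_{29} = 22; x_{30} = 6; x_{31} = 28; x_{32} = 34; x_{33} = 21; x_{34} = 14; x_{35} = 35; x_{36} = 8; x_{37} = 2; x_{38} = 10; x_{39} = 12; x_{40} = 22; x_{41} = 34; x_{42} = 15.
Since (x_{41}, x_{42}) = (x_1, x_2) = (34, 15) (two consecutive terms determine the rest), the sequence is periodic with period 40.
(278 - 1) mod 40 = 37, so x_{278} = x_{38} = 10.

10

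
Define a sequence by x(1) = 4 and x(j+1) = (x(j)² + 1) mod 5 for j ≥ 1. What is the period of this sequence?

3

Computing terms: x(1) = 4,  x(2) = 2,  x(3) = 0,  x(4) = 1,  x(5) = 2.
Since x(5) = x(2) = 2, the sequence is eventually periodic: after a pre-period of length 1 it cycles with period 3.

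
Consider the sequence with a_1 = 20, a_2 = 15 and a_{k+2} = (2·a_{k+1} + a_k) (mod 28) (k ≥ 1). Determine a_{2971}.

Computing terms: a_1 = 20,  a_2 = 15,  a_3 = 22,  a_4 = 3,  a_5 = 0,  a_6 = 3,  a_7 = 6,  a_8 = 15,  a_9 = 8,  a_{10} = 3,  a_{11} = 14,  a_{12} = 3,  a_{13} = 20,  a_{14} = 15.
The sequence repeats with period 12.
(2971 - 1) mod 12 = 6, so a_{2971} = a_7 = 6.

6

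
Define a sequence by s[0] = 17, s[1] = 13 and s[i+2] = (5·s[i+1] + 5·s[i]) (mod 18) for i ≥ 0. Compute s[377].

0

s[0] = 17,  s[1] = 13,  s[2] = 6,  s[3] = 5,  s[4] = 1,  s[5] = 12,  s[6] = 11,  s[7] = 7,  s[8] = 0,  s[9] = 17,  s[10] = 13.
Since (s[9], s[10]) = (s[0], s[1]) = (17, 13) (two consecutive terms determine the rest), the sequence is periodic with period 9.
(377 - 0) mod 9 = 8, so s[377] = s[8] = 0.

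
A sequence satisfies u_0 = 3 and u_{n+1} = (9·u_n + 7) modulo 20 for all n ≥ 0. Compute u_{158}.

13

Listing terms: u_0 = 3, u_1 = 14, u_2 = 13, u_3 = 4, u_4 = 3.
The sequence repeats with period 4.
So u_{158} = u_{0 + ((158-0) mod 4)} = u_2 = 13.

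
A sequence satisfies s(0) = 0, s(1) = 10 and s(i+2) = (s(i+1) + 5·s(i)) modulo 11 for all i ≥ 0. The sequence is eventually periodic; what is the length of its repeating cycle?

We have s(0) = 0; s(1) = 10; s(2) = 10; s(3) = 5; s(4) = 0; s(5) = 3; s(6) = 3; s(7) = 7; s(8) = 0; s(9) = 2; s(10) = 2; s(11) = 1; s(12) = 0; s(13) = 5; s(14) = 5; s(15) = 8; s(16) = 0; s(17) = 7; s(18) = 7; s(19) = 9; s(20) = 0; s(21) = 1; s(22) = 1; s(23) = 6; s(24) = 0; s(25) = 8; s(26) = 8; s(27) = 4; s(28) = 0; s(29) = 9; s(30) = 9; s(31) = 10; s(32) = 0; s(33) = 6; s(34) = 6; s(35) = 3; s(36) = 0; s(37) = 4; s(38) = 4; s(39) = 2; s(40) = 0; s(41) = 10.
The sequence repeats with period 40.

40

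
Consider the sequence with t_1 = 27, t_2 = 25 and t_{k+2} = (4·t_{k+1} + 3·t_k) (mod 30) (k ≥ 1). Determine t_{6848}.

We have t_1 = 27; t_2 = 25; t_3 = 1; t_4 = 19; t_5 = 19; t_6 = 13; t_7 = 19; t_8 = 25; t_9 = 7; t_{10} = 13; t_{11} = 13; t_{12} = 1; t_{13} = 13; t_{14} = 25; t_{15} = 19; t_{16} = 1; t_{17} = 1; t_{18} = 7; t_{19} = 1; t_{20} = 25; t_{21} = 13; t_{22} = 7; t_{23} = 7; t_{24} = 19; t_{25} = 7; t_{26} = 25; t_{27} = 1.
Since (t_{26}, t_{27}) = (t_2, t_3) = (25, 1) (two consecutive terms determine the rest), the sequence is eventually periodic: after a pre-period of length 1 it cycles with period 24.
For k ≥ 2, t_k depends only on (k - 2) mod 24. (6848 - 2) mod 24 = 6, so t_{6848} = t_8 = 25.

25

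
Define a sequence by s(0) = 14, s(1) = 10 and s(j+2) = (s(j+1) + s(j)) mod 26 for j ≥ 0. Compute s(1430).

s(0) = 14; s(1) = 10; s(2) = 24; s(3) = 8; s(4) = 6; s(5) = 14; s(6) = 20; s(7) = 8; s(8) = 2; s(9) = 10; s(10) = 12; s(11) = 22; s(12) = 8; s(13) = 4; s(14) = 12; s(15) = 16; s(16) = 2; s(17) = 18; s(18) = 20; s(19) = 12; s(20) = 6; s(21) = 18; s(22) = 24; s(23) = 16; s(24) = 14; s(25) = 4; s(26) = 18; s(27) = 22; s(28) = 14; s(29) = 10.
The sequence repeats with period 28.
So s(1430) = s(0 + ((1430-0) mod 28)) = s(2) = 24.

24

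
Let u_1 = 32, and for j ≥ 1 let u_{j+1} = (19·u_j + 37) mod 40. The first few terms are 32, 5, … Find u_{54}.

5

Computing terms: u_1 = 32, u_2 = 5, u_3 = 12, u_4 = 25, u_5 = 32.
Since u_5 = u_1 = 32, the sequence is periodic with period 4.
(54 - 1) mod 4 = 1, so u_{54} = u_2 = 5.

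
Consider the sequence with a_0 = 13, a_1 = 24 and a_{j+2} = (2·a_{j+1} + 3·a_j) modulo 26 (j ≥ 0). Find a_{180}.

13

a_0 = 13, a_1 = 24, a_2 = 9, a_3 = 12, a_4 = 25, a_5 = 8, a_6 = 13, a_7 = 24.
Since (a_6, a_7) = (a_0, a_1) = (13, 24) (two consecutive terms determine the rest), the sequence is periodic with period 6.
So a_{180} = a_{0 + ((180-0) mod 6)} = a_0 = 13.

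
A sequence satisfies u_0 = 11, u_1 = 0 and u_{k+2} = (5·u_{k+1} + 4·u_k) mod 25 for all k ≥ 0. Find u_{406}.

u_0 = 11,  u_1 = 0,  u_2 = 19,  u_3 = 20,  u_4 = 1,  u_5 = 10,  u_6 = 4,  u_7 = 10,  u_8 = 16,  u_9 = 20,  u_{10} = 14,  u_{11} = 0,  u_{12} = 6,  u_{13} = 5,  u_{14} = 24,  u_{15} = 15,  u_{16} = 21,  u_{17} = 15,  u_{18} = 9,  u_{19} = 5,  u_{20} = 11,  u_{21} = 0.
The sequence repeats with period 20.
(406 - 0) mod 20 = 6, so u_{406} = u_6 = 4.

4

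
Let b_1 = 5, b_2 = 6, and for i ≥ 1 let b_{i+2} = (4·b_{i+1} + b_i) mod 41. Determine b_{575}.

26

Listing terms: b_1 = 5,  b_2 = 6,  b_3 = 29,  b_4 = 40,  b_5 = 25,  b_6 = 17,  b_7 = 11,  b_8 = 20,  b_9 = 9,  b_{10} = 15,  b_{11} = 28,  b_{12} = 4,  b_{13} = 3,  b_{14} = 16,  b_{15} = 26,  b_{16} = 38,  b_{17} = 14,  b_{18} = 12,  b_{19} = 21,  b_{20} = 14,  b_{21} = 36,  b_{22} = 35,  b_{23} = 12,  b_{24} = 1,  b_{25} = 16,  b_{26} = 24,  b_{27} = 30,  b_{28} = 21,  b_{29} = 32,  b_{30} = 26,  b_{31} = 13,  b_{32} = 37,  b_{33} = 38,  b_{34} = 25,  b_{35} = 15,  b_{36} = 3,  b_{37} = 27,  b_{38} = 29,  b_{39} = 20,  b_{40} = 27,  b_{41} = 5,  b_{42} = 6.
Since (b_{41}, b_{42}) = (b_1, b_2) = (5, 6) (two consecutive terms determine the rest), the sequence is periodic with period 40.
So b_{575} = b_{1 + ((575-1) mod 40)} = b_{15} = 26.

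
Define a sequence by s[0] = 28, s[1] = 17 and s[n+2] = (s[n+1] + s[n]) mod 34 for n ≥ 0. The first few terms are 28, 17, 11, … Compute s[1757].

7

We have s[0] = 28, s[1] = 17, s[2] = 11, s[3] = 28, s[4] = 5, s[5] = 33, s[6] = 4, s[7] = 3, s[8] = 7, s[9] = 10, s[10] = 17, s[11] = 27, s[12] = 10, s[13] = 3, s[14] = 13, s[15] = 16, s[16] = 29, s[17] = 11, s[18] = 6, s[19] = 17, s[20] = 23, s[21] = 6, s[22] = 29, s[23] = 1, s[24] = 30, s[25] = 31, s[26] = 27, s[27] = 24, s[28] = 17, s[29] = 7, s[30] = 24, s[31] = 31, s[32] = 21, s[33] = 18, s[34] = 5, s[35] = 23, s[36] = 28, s[37] = 17.
Since (s[36], s[37]) = (s[0], s[1]) = (28, 17) (two consecutive terms determine the rest), the sequence is periodic with period 36.
(1757 - 0) mod 36 = 29, so s[1757] = s[29] = 7.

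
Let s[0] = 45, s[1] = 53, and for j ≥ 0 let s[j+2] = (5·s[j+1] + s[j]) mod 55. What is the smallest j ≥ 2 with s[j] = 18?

Listing terms: s[0] = 45, s[1] = 53, s[2] = 35, s[3] = 8, s[4] = 20, s[5] = 53, s[6] = 10, s[7] = 48, s[8] = 30, s[9] = 33, s[10] = 30, s[11] = 18, s[12] = 10, s[13] = 13, s[14] = 20, s[15] = 3, s[16] = 35, s[17] = 13, s[18] = 45, s[19] = 18, s[20] = 25, s[21] = 33, s[22] = 25, s[23] = 48, s[24] = 45, s[25] = 53.
The sequence repeats with period 24.
The value 18 first appears (with j ≥ 2) at s[11].

11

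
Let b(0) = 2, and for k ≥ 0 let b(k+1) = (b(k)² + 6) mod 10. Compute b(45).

2

Computing terms: b(0) = 2; b(1) = 0; b(2) = 6; b(3) = 2.
Since b(3) = b(0) = 2, the sequence is periodic with period 3.
So b(45) = b(0 + ((45-0) mod 3)) = b(0) = 2.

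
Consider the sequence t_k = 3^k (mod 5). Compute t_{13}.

Listing terms: t_1 = 3, t_2 = 4, t_3 = 2, t_4 = 1, t_5 = 3.
Since t_5 = t_1 = 3, the sequence is periodic with period 4.
So t_{13} = t_{1 + ((13-1) mod 4)} = t_1 = 3.

3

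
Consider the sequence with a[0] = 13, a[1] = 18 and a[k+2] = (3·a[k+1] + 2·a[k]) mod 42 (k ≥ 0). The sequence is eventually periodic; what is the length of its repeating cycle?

48

We have a[0] = 13; a[1] = 18; a[2] = 38; a[3] = 24; a[4] = 22; a[5] = 30; a[6] = 8; a[7] = 0; a[8] = 16; a[9] = 6; a[10] = 8; a[11] = 36; a[12] = 40; a[13] = 24; a[14] = 26; a[15] = 0; a[16] = 10; a[17] = 30; a[18] = 26; a[19] = 12; a[20] = 4; a[21] = 36; a[22] = 32; a[23] = 0; a[24] = 22; a[25] = 24; a[26] = 32; a[27] = 18; a[28] = 34; a[29] = 12; a[30] = 20; a[31] = 0; a[32] = 40; a[33] = 36; a[34] = 20; a[35] = 6; a[36] = 16; a[37] = 18; a[38] = 2; a[39] = 0; a[40] = 4; a[41] = 12; a[42] = 2; a[43] = 30; a[44] = 10; a[45] = 6; a[46] = 38; a[47] = 0; a[48] = 34; a[49] = 18; a[50] = 38.
Since (a[49], a[50]) = (a[1], a[2]) = (18, 38) (two consecutive terms determine the rest), the sequence is eventually periodic: after a pre-period of length 1 it cycles with period 48.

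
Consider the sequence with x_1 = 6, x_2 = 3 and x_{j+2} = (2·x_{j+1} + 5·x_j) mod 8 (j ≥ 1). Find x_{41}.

Listing terms: x_1 = 6, x_2 = 3, x_3 = 4, x_4 = 7, x_5 = 2, x_6 = 7, x_7 = 0, x_8 = 3, x_9 = 6, x_{10} = 3.
Since (x_9, x_{10}) = (x_1, x_2) = (6, 3) (two consecutive terms determine the rest), the sequence is periodic with period 8.
(41 - 1) mod 8 = 0, so x_{41} = x_1 = 6.

6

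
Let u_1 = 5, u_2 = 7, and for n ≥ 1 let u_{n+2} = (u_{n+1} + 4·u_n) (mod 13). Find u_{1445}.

7

u_1 = 5; u_2 = 7; u_3 = 1; u_4 = 3; u_5 = 7; u_6 = 6; u_7 = 8; u_8 = 6; u_9 = 12; u_{10} = 10; u_{11} = 6; u_{12} = 7; u_{13} = 5; u_{14} = 7.
Since (u_{13}, u_{14}) = (u_1, u_2) = (5, 7) (two consecutive terms determine the rest), the sequence is periodic with period 12.
So u_{1445} = u_{1 + ((1445-1) mod 12)} = u_5 = 7.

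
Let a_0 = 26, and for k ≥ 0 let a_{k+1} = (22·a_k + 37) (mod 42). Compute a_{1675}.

We have a_0 = 26, a_1 = 21, a_2 = 37, a_3 = 11, a_4 = 27, a_5 = 1, a_6 = 17, a_7 = 33, a_8 = 7, a_9 = 23, a_{10} = 39, a_{11} = 13, a_{12} = 29, a_{13} = 3, a_{14} = 19, a_{15} = 35, a_{16} = 9, a_{17} = 25, a_{18} = 41, a_{19} = 15, a_{20} = 31, a_{21} = 5, a_{22} = 21.
Since a_{22} = a_1 = 21, the sequence is eventually periodic: after a pre-period of length 1 it cycles with period 21.
For k ≥ 1, a_k depends only on (k - 1) mod 21. (1675 - 1) mod 21 = 15, so a_{1675} = a_{16} = 9.

9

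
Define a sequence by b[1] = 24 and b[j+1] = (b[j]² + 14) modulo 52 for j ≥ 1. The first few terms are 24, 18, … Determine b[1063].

We have b[1] = 24, b[2] = 18, b[3] = 26, b[4] = 14, b[5] = 2, b[6] = 18.
Since b[6] = b[2] = 18, the sequence is eventually periodic: after a pre-period of length 1 it cycles with period 4.
For j ≥ 2, b[j] depends only on (j - 2) mod 4. (1063 - 2) mod 4 = 1, so b[1063] = b[3] = 26.

26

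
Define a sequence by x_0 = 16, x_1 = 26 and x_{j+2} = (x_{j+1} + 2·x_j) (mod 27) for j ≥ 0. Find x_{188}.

22

We have x_0 = 16, x_1 = 26, x_2 = 4, x_3 = 2, x_4 = 10, x_5 = 14, x_6 = 7, x_7 = 8, x_8 = 22, x_9 = 11, x_{10} = 1, x_{11} = 23, x_{12} = 25, x_{13} = 17, x_{14} = 13, x_{15} = 20, x_{16} = 19, x_{17} = 5, x_{18} = 16, x_{19} = 26.
Since (x_{18}, x_{19}) = (x_0, x_1) = (16, 26) (two consecutive terms determine the rest), the sequence is periodic with period 18.
(188 - 0) mod 18 = 8, so x_{188} = x_8 = 22.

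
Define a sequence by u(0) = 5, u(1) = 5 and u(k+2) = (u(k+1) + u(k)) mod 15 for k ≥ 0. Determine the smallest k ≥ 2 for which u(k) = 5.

6

Listing terms: u(0) = 5,  u(1) = 5,  u(2) = 10,  u(3) = 0,  u(4) = 10,  u(5) = 10,  u(6) = 5,  u(7) = 0,  u(8) = 5,  u(9) = 5.
Since (u(8), u(9)) = (u(0), u(1)) = (5, 5) (two consecutive terms determine the rest), the sequence is periodic with period 8.
The value 5 first appears (with k ≥ 2) at u(6).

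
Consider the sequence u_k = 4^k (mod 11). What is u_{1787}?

5

Computing terms: u_1 = 4, u_2 = 5, u_3 = 9, u_4 = 3, u_5 = 1, u_6 = 4.
The sequence repeats with period 5.
So u_{1787} = u_{1 + ((1787-1) mod 5)} = u_2 = 5.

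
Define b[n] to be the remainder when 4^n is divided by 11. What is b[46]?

4

b[0] = 1, b[1] = 4, b[2] = 5, b[3] = 9, b[4] = 3, b[5] = 1.
The sequence repeats with period 5.
(46 - 0) mod 5 = 1, so b[46] = b[1] = 4.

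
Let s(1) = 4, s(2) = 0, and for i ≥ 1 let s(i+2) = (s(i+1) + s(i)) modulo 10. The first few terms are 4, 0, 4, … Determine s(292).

0

We have s(1) = 4, s(2) = 0, s(3) = 4, s(4) = 4, s(5) = 8, s(6) = 2, s(7) = 0, s(8) = 2, s(9) = 2, s(10) = 4, s(11) = 6, s(12) = 0, s(13) = 6, s(14) = 6, s(15) = 2, s(16) = 8, s(17) = 0, s(18) = 8, s(19) = 8, s(20) = 6, s(21) = 4, s(22) = 0.
Since (s(21), s(22)) = (s(1), s(2)) = (4, 0) (two consecutive terms determine the rest), the sequence is periodic with period 20.
So s(292) = s(1 + ((292-1) mod 20)) = s(12) = 0.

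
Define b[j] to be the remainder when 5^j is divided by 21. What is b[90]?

1

We have b[0] = 1,  b[1] = 5,  b[2] = 4,  b[3] = 20,  b[4] = 16,  b[5] = 17,  b[6] = 1.
Since b[6] = b[0] = 1, the sequence is periodic with period 6.
(90 - 0) mod 6 = 0, so b[90] = b[0] = 1.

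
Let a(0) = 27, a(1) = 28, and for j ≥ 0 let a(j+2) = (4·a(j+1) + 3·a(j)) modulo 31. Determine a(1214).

Listing terms: a(0) = 27; a(1) = 28; a(2) = 7; a(3) = 19; a(4) = 4; a(5) = 11; a(6) = 25; a(7) = 9; a(8) = 18; a(9) = 6; a(10) = 16; a(11) = 20; a(12) = 4; a(13) = 14; a(14) = 6; a(15) = 4; a(16) = 3; a(17) = 24; a(18) = 12; a(19) = 27; a(20) = 20; a(21) = 6; a(22) = 22; a(23) = 13; a(24) = 25; a(25) = 15; a(26) = 11; a(27) = 27; a(28) = 17; a(29) = 25; a(30) = 27; a(31) = 28.
The sequence repeats with period 30.
So a(1214) = a(0 + ((1214-0) mod 30)) = a(14) = 6.

6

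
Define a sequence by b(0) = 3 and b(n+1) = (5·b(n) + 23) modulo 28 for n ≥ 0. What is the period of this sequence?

4

b(0) = 3; b(1) = 10; b(2) = 17; b(3) = 24; b(4) = 3.
Since b(4) = b(0) = 3, the sequence is periodic with period 4.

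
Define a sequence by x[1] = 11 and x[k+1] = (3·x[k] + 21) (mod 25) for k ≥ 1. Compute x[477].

x[1] = 11,  x[2] = 4,  x[3] = 8,  x[4] = 20,  x[5] = 6,  x[6] = 14,  x[7] = 13,  x[8] = 10,  x[9] = 1,  x[10] = 24,  x[11] = 18,  x[12] = 0,  x[13] = 21,  x[14] = 9,  x[15] = 23,  x[16] = 15,  x[17] = 16,  x[18] = 19,  x[19] = 3,  x[20] = 5,  x[21] = 11.
The sequence repeats with period 20.
So x[477] = x[1 + ((477-1) mod 20)] = x[17] = 16.

16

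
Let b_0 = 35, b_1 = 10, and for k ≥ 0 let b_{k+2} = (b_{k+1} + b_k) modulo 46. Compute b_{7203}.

b_0 = 35, b_1 = 10, b_2 = 45, b_3 = 9, b_4 = 8, b_5 = 17, b_6 = 25, b_7 = 42, b_8 = 21, b_9 = 17, b_{10} = 38, b_{11} = 9, b_{12} = 1, b_{13} = 10, b_{14} = 11, b_{15} = 21, b_{16} = 32, b_{17} = 7, b_{18} = 39, b_{19} = 0, b_{20} = 39, b_{21} = 39, b_{22} = 32, b_{23} = 25, b_{24} = 11, b_{25} = 36, b_{26} = 1, b_{27} = 37, b_{28} = 38, b_{29} = 29, b_{30} = 21, b_{31} = 4, b_{32} = 25, b_{33} = 29, b_{34} = 8, b_{35} = 37, b_{36} = 45, b_{37} = 36, b_{38} = 35, b_{39} = 25, b_{40} = 14, b_{41} = 39, b_{42} = 7, b_{43} = 0, b_{44} = 7, b_{45} = 7, b_{46} = 14, b_{47} = 21, b_{48} = 35, b_{49} = 10.
Since (b_{48}, b_{49}) = (b_0, b_1) = (35, 10) (two consecutive terms determine the rest), the sequence is periodic with period 48.
So b_{7203} = b_{0 + ((7203-0) mod 48)} = b_3 = 9.

9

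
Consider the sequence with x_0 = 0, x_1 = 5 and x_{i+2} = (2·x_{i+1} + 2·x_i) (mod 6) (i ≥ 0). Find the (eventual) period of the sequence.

x_0 = 0,  x_1 = 5,  x_2 = 4,  x_3 = 0,  x_4 = 2,  x_5 = 4,  x_6 = 0.
Since (x_5, x_6) = (x_2, x_3) = (4, 0) (two consecutive terms determine the rest), the sequence is eventually periodic: after a pre-period of length 2 it cycles with period 3.

3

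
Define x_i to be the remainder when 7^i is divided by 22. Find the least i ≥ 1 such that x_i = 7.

1

x_0 = 1, x_1 = 7, x_2 = 5, x_3 = 13, x_4 = 3, x_5 = 21, x_6 = 15, x_7 = 17, x_8 = 9, x_9 = 19, x_{10} = 1.
The sequence repeats with period 10.
The value 7 first appears (with i ≥ 1) at x_1.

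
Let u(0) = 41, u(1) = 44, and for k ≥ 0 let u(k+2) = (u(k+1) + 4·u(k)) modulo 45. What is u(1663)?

39

Listing terms: u(0) = 41, u(1) = 44, u(2) = 28, u(3) = 24, u(4) = 1, u(5) = 7, u(6) = 11, u(7) = 39, u(8) = 38, u(9) = 14, u(10) = 31, u(11) = 42, u(12) = 31, u(13) = 19, u(14) = 8, u(15) = 39, u(16) = 26, u(17) = 2, u(18) = 16, u(19) = 24, u(20) = 43, u(21) = 4, u(22) = 41, u(23) = 12, u(24) = 41, u(25) = 44.
The sequence repeats with period 24.
(1663 - 0) mod 24 = 7, so u(1663) = u(7) = 39.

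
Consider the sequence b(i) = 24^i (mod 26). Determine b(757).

b(1) = 24,  b(2) = 4,  b(3) = 18,  b(4) = 16,  b(5) = 20,  b(6) = 12,  b(7) = 2,  b(8) = 22,  b(9) = 8,  b(10) = 10,  b(11) = 6,  b(12) = 14,  b(13) = 24.
Since b(13) = b(1) = 24, the sequence is periodic with period 12.
(757 - 1) mod 12 = 0, so b(757) = b(1) = 24.

24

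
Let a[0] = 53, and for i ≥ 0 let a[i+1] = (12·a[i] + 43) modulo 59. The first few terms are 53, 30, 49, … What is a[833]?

20

We have a[0] = 53; a[1] = 30; a[2] = 49; a[3] = 41; a[4] = 4; a[5] = 32; a[6] = 14; a[7] = 34; a[8] = 38; a[9] = 27; a[10] = 13; a[11] = 22; a[12] = 12; a[13] = 10; a[14] = 45; a[15] = 52; a[16] = 18; a[17] = 23; a[18] = 24; a[19] = 36; a[20] = 3; a[21] = 20; a[22] = 47; a[23] = 17; a[24] = 11; a[25] = 57; a[26] = 19; a[27] = 35; a[28] = 50; a[29] = 53.
The sequence repeats with period 29.
(833 - 0) mod 29 = 21, so a[833] = a[21] = 20.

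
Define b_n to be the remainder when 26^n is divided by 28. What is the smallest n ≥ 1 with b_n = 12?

7

Computing terms: b_0 = 1, b_1 = 26, b_2 = 4, b_3 = 20, b_4 = 16, b_5 = 24, b_6 = 8, b_7 = 12, b_8 = 4.
Since b_8 = b_2 = 4, the sequence is eventually periodic: after a pre-period of length 2 it cycles with period 6.
The value 12 first appears (with n ≥ 1) at b_7.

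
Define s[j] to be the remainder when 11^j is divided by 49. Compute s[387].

22

Listing terms: s[0] = 1, s[1] = 11, s[2] = 23, s[3] = 8, s[4] = 39, s[5] = 37, s[6] = 15, s[7] = 18, s[8] = 2, s[9] = 22, s[10] = 46, s[11] = 16, s[12] = 29, s[13] = 25, s[14] = 30, s[15] = 36, s[16] = 4, s[17] = 44, s[18] = 43, s[19] = 32, s[20] = 9, s[21] = 1.
The sequence repeats with period 21.
(387 - 0) mod 21 = 9, so s[387] = s[9] = 22.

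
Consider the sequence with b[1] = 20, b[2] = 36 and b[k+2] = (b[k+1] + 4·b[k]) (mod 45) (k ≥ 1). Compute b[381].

Computing terms: b[1] = 20,  b[2] = 36,  b[3] = 26,  b[4] = 35,  b[5] = 4,  b[6] = 9,  b[7] = 25,  b[8] = 16,  b[9] = 26,  b[10] = 0,  b[11] = 14,  b[12] = 14,  b[13] = 25,  b[14] = 36,  b[15] = 1,  b[16] = 10,  b[17] = 14,  b[18] = 9,  b[19] = 20,  b[20] = 11,  b[21] = 1,  b[22] = 0,  b[23] = 4,  b[24] = 4,  b[25] = 20,  b[26] = 36.
The sequence repeats with period 24.
(381 - 1) mod 24 = 20, so b[381] = b[21] = 1.

1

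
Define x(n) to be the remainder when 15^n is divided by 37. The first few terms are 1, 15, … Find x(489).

29

We have x(0) = 1,  x(1) = 15,  x(2) = 3,  x(3) = 8,  x(4) = 9,  x(5) = 24,  x(6) = 27,  x(7) = 35,  x(8) = 7,  x(9) = 31,  x(10) = 21,  x(11) = 19,  x(12) = 26,  x(13) = 20,  x(14) = 4,  x(15) = 23,  x(16) = 12,  x(17) = 32,  x(18) = 36,  x(19) = 22,  x(20) = 34,  x(21) = 29,  x(22) = 28,  x(23) = 13,  x(24) = 10,  x(25) = 2,  x(26) = 30,  x(27) = 6,  x(28) = 16,  x(29) = 18,  x(30) = 11,  x(31) = 17,  x(32) = 33,  x(33) = 14,  x(34) = 25,  x(35) = 5,  x(36) = 1.
The sequence repeats with period 36.
(489 - 0) mod 36 = 21, so x(489) = x(21) = 29.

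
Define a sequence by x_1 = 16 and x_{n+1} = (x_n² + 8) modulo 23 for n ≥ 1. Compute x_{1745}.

17

x_1 = 16, x_2 = 11, x_3 = 14, x_4 = 20, x_5 = 17, x_6 = 21, x_7 = 12, x_8 = 14.
Since x_8 = x_3 = 14, the sequence is eventually periodic: after a pre-period of length 2 it cycles with period 5.
For n ≥ 3, x_n depends only on (n - 3) mod 5. (1745 - 3) mod 5 = 2, so x_{1745} = x_5 = 17.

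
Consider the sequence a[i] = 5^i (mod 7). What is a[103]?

5

We have a[1] = 5, a[2] = 4, a[3] = 6, a[4] = 2, a[5] = 3, a[6] = 1, a[7] = 5.
Since a[7] = a[1] = 5, the sequence is periodic with period 6.
(103 - 1) mod 6 = 0, so a[103] = a[1] = 5.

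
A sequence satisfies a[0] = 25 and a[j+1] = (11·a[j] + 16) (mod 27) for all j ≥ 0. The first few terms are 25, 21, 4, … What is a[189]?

15

a[0] = 25,  a[1] = 21,  a[2] = 4,  a[3] = 6,  a[4] = 1,  a[5] = 0,  a[6] = 16,  a[7] = 3,  a[8] = 22,  a[9] = 15,  a[10] = 19,  a[11] = 9,  a[12] = 7,  a[13] = 12,  a[14] = 13,  a[15] = 24,  a[16] = 10,  a[17] = 18,  a[18] = 25.
The sequence repeats with period 18.
So a[189] = a[0 + ((189-0) mod 18)] = a[9] = 15.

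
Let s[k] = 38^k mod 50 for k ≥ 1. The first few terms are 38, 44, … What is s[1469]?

48

Listing terms: s[1] = 38, s[2] = 44, s[3] = 22, s[4] = 36, s[5] = 18, s[6] = 34, s[7] = 42, s[8] = 46, s[9] = 48, s[10] = 24, s[11] = 12, s[12] = 6, s[13] = 28, s[14] = 14, s[15] = 32, s[16] = 16, s[17] = 8, s[18] = 4, s[19] = 2, s[20] = 26, s[21] = 38.
Since s[21] = s[1] = 38, the sequence is periodic with period 20.
(1469 - 1) mod 20 = 8, so s[1469] = s[9] = 48.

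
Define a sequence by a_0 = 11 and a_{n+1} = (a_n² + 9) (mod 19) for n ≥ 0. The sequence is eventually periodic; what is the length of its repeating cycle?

Listing terms: a_0 = 11; a_1 = 16; a_2 = 18; a_3 = 10; a_4 = 14; a_5 = 15; a_6 = 6; a_7 = 7; a_8 = 1; a_9 = 10.
Since a_9 = a_3 = 10, the sequence is eventually periodic: after a pre-period of length 3 it cycles with period 6.

6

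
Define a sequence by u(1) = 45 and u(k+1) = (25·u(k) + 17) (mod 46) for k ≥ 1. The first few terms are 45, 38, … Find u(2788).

We have u(1) = 45, u(2) = 38, u(3) = 1, u(4) = 42, u(5) = 9, u(6) = 12, u(7) = 41, u(8) = 30, u(9) = 31, u(10) = 10, u(11) = 37, u(12) = 22, u(13) = 15, u(14) = 24, u(15) = 19, u(16) = 32, u(17) = 35, u(18) = 18, u(19) = 7, u(20) = 8, u(21) = 33, u(22) = 14, u(23) = 45.
Since u(23) = u(1) = 45, the sequence is periodic with period 22.
So u(2788) = u(1 + ((2788-1) mod 22)) = u(16) = 32.

32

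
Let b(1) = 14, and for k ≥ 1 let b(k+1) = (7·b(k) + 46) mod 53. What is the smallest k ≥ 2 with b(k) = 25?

24

b(1) = 14, b(2) = 38, b(3) = 47, b(4) = 4, b(5) = 21, b(6) = 34, b(7) = 19, b(8) = 20, b(9) = 27, b(10) = 23, b(11) = 48, b(12) = 11, b(13) = 17, b(14) = 6, b(15) = 35, b(16) = 26, b(17) = 16, b(18) = 52, b(19) = 39, b(20) = 1, b(21) = 0, b(22) = 46, b(23) = 50, b(24) = 25, b(25) = 9, b(26) = 3, b(27) = 14.
The sequence repeats with period 26.
The value 25 first appears (with k ≥ 2) at b(24).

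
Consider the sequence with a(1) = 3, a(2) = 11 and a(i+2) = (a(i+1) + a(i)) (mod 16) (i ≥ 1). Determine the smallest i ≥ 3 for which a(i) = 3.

11

We have a(1) = 3, a(2) = 11, a(3) = 14, a(4) = 9, a(5) = 7, a(6) = 0, a(7) = 7, a(8) = 7, a(9) = 14, a(10) = 5, a(11) = 3, a(12) = 8, a(13) = 11, a(14) = 3, a(15) = 14, a(16) = 1, a(17) = 15, a(18) = 0, a(19) = 15, a(20) = 15, a(21) = 14, a(22) = 13, a(23) = 11, a(24) = 8, a(25) = 3, a(26) = 11.
The sequence repeats with period 24.
The value 3 first appears (with i ≥ 3) at a(11).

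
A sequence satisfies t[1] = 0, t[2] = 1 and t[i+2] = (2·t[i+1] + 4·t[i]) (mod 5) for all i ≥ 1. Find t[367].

We have t[1] = 0,  t[2] = 1,  t[3] = 2,  t[4] = 3,  t[5] = 4,  t[6] = 0,  t[7] = 1.
Since (t[6], t[7]) = (t[1], t[2]) = (0, 1) (two consecutive terms determine the rest), the sequence is periodic with period 5.
(367 - 1) mod 5 = 1, so t[367] = t[2] = 1.

1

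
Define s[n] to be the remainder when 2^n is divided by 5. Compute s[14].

4

Listing terms: s[1] = 2; s[2] = 4; s[3] = 3; s[4] = 1; s[5] = 2.
The sequence repeats with period 4.
(14 - 1) mod 4 = 1, so s[14] = s[2] = 4.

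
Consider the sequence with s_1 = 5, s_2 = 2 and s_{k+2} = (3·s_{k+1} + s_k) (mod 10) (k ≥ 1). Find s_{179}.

Computing terms: s_1 = 5,  s_2 = 2,  s_3 = 1,  s_4 = 5,  s_5 = 6,  s_6 = 3,  s_7 = 5,  s_8 = 8,  s_9 = 9,  s_{10} = 5,  s_{11} = 4,  s_{12} = 7,  s_{13} = 5,  s_{14} = 2.
The sequence repeats with period 12.
So s_{179} = s_{1 + ((179-1) mod 12)} = s_{11} = 4.

4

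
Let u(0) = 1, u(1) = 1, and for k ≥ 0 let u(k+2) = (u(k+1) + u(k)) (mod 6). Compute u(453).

We have u(0) = 1; u(1) = 1; u(2) = 2; u(3) = 3; u(4) = 5; u(5) = 2; u(6) = 1; u(7) = 3; u(8) = 4; u(9) = 1; u(10) = 5; u(11) = 0; u(12) = 5; u(13) = 5; u(14) = 4; u(15) = 3; u(16) = 1; u(17) = 4; u(18) = 5; u(19) = 3; u(20) = 2; u(21) = 5; u(22) = 1; u(23) = 0; u(24) = 1; u(25) = 1.
The sequence repeats with period 24.
(453 - 0) mod 24 = 21, so u(453) = u(21) = 5.

5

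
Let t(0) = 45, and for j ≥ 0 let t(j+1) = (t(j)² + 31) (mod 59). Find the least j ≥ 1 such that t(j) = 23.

t(0) = 45; t(1) = 50; t(2) = 53; t(3) = 8; t(4) = 36; t(5) = 29; t(6) = 46; t(7) = 23; t(8) = 29.
Since t(8) = t(5) = 29, the sequence is eventually periodic: after a pre-period of length 5 it cycles with period 3.
The value 23 first appears (with j ≥ 1) at t(7).

7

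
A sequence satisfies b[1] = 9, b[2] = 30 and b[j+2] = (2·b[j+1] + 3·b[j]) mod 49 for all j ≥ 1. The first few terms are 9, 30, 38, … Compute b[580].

5

We have b[1] = 9,  b[2] = 30,  b[3] = 38,  b[4] = 19,  b[5] = 5,  b[6] = 18,  b[7] = 2,  b[8] = 9,  b[9] = 24,  b[10] = 26,  b[11] = 26,  b[12] = 32,  b[13] = 44,  b[14] = 37,  b[15] = 10,  b[16] = 33,  b[17] = 47,  b[18] = 46,  b[19] = 37,  b[20] = 16,  b[21] = 45,  b[22] = 40,  b[23] = 19,  b[24] = 11,  b[25] = 30,  b[26] = 44,  b[27] = 31,  b[28] = 47,  b[29] = 40,  b[30] = 25,  b[31] = 23,  b[32] = 23,  b[33] = 17,  b[34] = 5,  b[35] = 12,  b[36] = 39,  b[37] = 16,  b[38] = 2,  b[39] = 3,  b[40] = 12,  b[41] = 33,  b[42] = 4,  b[43] = 9,  b[44] = 30.
The sequence repeats with period 42.
(580 - 1) mod 42 = 33, so b[580] = b[34] = 5.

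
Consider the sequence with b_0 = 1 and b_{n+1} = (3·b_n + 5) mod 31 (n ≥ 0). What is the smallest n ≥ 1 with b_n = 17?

Listing terms: b_0 = 1; b_1 = 8; b_2 = 29; b_3 = 30; b_4 = 2; b_5 = 11; b_6 = 7; b_7 = 26; b_8 = 21; b_9 = 6; b_{10} = 23; b_{11} = 12; b_{12} = 10; b_{13} = 4; b_{14} = 17; b_{15} = 25; b_{16} = 18; b_{17} = 28; b_{18} = 27; b_{19} = 24; b_{20} = 15; b_{21} = 19; b_{22} = 0; b_{23} = 5; b_{24} = 20; b_{25} = 3; b_{26} = 14; b_{27} = 16; b_{28} = 22; b_{29} = 9; b_{30} = 1.
Since b_{30} = b_0 = 1, the sequence is periodic with period 30.
The value 17 first appears (with n ≥ 1) at b_{14}.

14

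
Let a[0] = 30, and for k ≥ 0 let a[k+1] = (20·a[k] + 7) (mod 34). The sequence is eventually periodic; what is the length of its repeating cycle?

Listing terms: a[0] = 30,  a[1] = 29,  a[2] = 9,  a[3] = 17,  a[4] = 7,  a[5] = 11,  a[6] = 23,  a[7] = 25,  a[8] = 31,  a[9] = 15,  a[10] = 1,  a[11] = 27,  a[12] = 3,  a[13] = 33,  a[14] = 21,  a[15] = 19,  a[16] = 13,  a[17] = 29.
Since a[17] = a[1] = 29, the sequence is eventually periodic: after a pre-period of length 1 it cycles with period 16.

16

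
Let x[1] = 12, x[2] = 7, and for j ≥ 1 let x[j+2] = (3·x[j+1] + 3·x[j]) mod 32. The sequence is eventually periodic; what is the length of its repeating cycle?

x[1] = 12,  x[2] = 7,  x[3] = 25,  x[4] = 0,  x[5] = 11,  x[6] = 1,  x[7] = 4,  x[8] = 15,  x[9] = 25,  x[10] = 24,  x[11] = 19,  x[12] = 1,  x[13] = 28,  x[14] = 23,  x[15] = 25,  x[16] = 16,  x[17] = 27,  x[18] = 1,  x[19] = 20,  x[20] = 31,  x[21] = 25,  x[22] = 8,  x[23] = 3,  x[24] = 1,  x[25] = 12,  x[26] = 7.
Since (x[25], x[26]) = (x[1], x[2]) = (12, 7) (two consecutive terms determine the rest), the sequence is periodic with period 24.

24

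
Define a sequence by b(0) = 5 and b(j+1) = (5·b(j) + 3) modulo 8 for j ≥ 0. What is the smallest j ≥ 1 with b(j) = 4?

Computing terms: b(0) = 5; b(1) = 4; b(2) = 7; b(3) = 6; b(4) = 1; b(5) = 0; b(6) = 3; b(7) = 2; b(8) = 5.
The sequence repeats with period 8.
The value 4 first appears (with j ≥ 1) at b(1).

1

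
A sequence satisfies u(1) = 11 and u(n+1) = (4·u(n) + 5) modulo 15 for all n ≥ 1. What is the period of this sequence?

6

Computing terms: u(1) = 11; u(2) = 4; u(3) = 6; u(4) = 14; u(5) = 1; u(6) = 9; u(7) = 11.
The sequence repeats with period 6.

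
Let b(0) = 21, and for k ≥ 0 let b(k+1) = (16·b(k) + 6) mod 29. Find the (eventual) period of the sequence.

Computing terms: b(0) = 21,  b(1) = 23,  b(2) = 26,  b(3) = 16,  b(4) = 1,  b(5) = 22,  b(6) = 10,  b(7) = 21.
Since b(7) = b(0) = 21, the sequence is periodic with period 7.

7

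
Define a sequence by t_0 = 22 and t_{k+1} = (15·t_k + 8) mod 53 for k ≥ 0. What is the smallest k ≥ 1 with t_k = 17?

3

We have t_0 = 22,  t_1 = 20,  t_2 = 43,  t_3 = 17,  t_4 = 51,  t_5 = 31,  t_6 = 49,  t_7 = 1,  t_8 = 23,  t_9 = 35,  t_{10} = 3,  t_{11} = 0,  t_{12} = 8,  t_{13} = 22.
Since t_{13} = t_0 = 22, the sequence is periodic with period 13.
The value 17 first appears (with k ≥ 1) at t_3.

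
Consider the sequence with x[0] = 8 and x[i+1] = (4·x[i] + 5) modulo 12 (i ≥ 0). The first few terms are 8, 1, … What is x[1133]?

9

Listing terms: x[0] = 8; x[1] = 1; x[2] = 9; x[3] = 5; x[4] = 1.
Since x[4] = x[1] = 1, the sequence is eventually periodic: after a pre-period of length 1 it cycles with period 3.
For i ≥ 1, x[i] depends only on (i - 1) mod 3. (1133 - 1) mod 3 = 1, so x[1133] = x[2] = 9.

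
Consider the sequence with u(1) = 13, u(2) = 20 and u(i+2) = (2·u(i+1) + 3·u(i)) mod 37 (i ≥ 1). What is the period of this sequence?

18

u(1) = 13; u(2) = 20; u(3) = 5; u(4) = 33; u(5) = 7; u(6) = 2; u(7) = 25; u(8) = 19; u(9) = 2; u(10) = 24; u(11) = 17; u(12) = 32; u(13) = 4; u(14) = 30; u(15) = 35; u(16) = 12; u(17) = 18; u(18) = 35; u(19) = 13; u(20) = 20.
The sequence repeats with period 18.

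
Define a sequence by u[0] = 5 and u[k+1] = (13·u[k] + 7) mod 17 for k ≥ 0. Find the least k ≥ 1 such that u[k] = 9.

3

Listing terms: u[0] = 5,  u[1] = 4,  u[2] = 8,  u[3] = 9,  u[4] = 5.
Since u[4] = u[0] = 5, the sequence is periodic with period 4.
The value 9 first appears (with k ≥ 1) at u[3].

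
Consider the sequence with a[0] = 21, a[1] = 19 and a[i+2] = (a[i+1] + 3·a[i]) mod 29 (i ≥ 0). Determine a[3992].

Computing terms: a[0] = 21; a[1] = 19; a[2] = 24; a[3] = 23; a[4] = 8; a[5] = 19; a[6] = 14; a[7] = 13; a[8] = 26; a[9] = 7; a[10] = 27; a[11] = 19; a[12] = 13; a[13] = 12; a[14] = 22; a[15] = 0; a[16] = 8; a[17] = 8; a[18] = 3; a[19] = 27; a[20] = 7; a[21] = 1; a[22] = 22; a[23] = 25; a[24] = 4; a[25] = 21; a[26] = 4; a[27] = 9; a[28] = 21; a[29] = 19.
The sequence repeats with period 28.
So a[3992] = a[0 + ((3992-0) mod 28)] = a[16] = 8.

8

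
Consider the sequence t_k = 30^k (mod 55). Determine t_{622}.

We have t_0 = 1,  t_1 = 30,  t_2 = 20,  t_3 = 50,  t_4 = 15,  t_5 = 10,  t_6 = 25,  t_7 = 35,  t_8 = 5,  t_9 = 40,  t_{10} = 45,  t_{11} = 30.
Since t_{11} = t_1 = 30, the sequence is eventually periodic: after a pre-period of length 1 it cycles with period 10.
For k ≥ 1, t_k depends only on (k - 1) mod 10. (622 - 1) mod 10 = 1, so t_{622} = t_2 = 20.

20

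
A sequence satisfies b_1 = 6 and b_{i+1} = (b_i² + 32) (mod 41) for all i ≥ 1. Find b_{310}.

14

Computing terms: b_1 = 6, b_2 = 27, b_3 = 23, b_4 = 28, b_5 = 37, b_6 = 7, b_7 = 40, b_8 = 33, b_9 = 14, b_{10} = 23.
Since b_{10} = b_3 = 23, the sequence is eventually periodic: after a pre-period of length 2 it cycles with period 7.
For i ≥ 3, b_i depends only on (i - 3) mod 7. (310 - 3) mod 7 = 6, so b_{310} = b_9 = 14.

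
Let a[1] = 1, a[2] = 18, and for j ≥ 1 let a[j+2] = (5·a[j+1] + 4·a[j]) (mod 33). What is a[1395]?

a[1] = 1,  a[2] = 18,  a[3] = 28,  a[4] = 14,  a[5] = 17,  a[6] = 9,  a[7] = 14,  a[8] = 7,  a[9] = 25,  a[10] = 21,  a[11] = 7,  a[12] = 20,  a[13] = 29,  a[14] = 27,  a[15] = 20,  a[16] = 10,  a[17] = 31,  a[18] = 30,  a[19] = 10,  a[20] = 5,  a[21] = 32,  a[22] = 15,  a[23] = 5,  a[24] = 19,  a[25] = 16,  a[26] = 24,  a[27] = 19,  a[28] = 26,  a[29] = 8,  a[30] = 12,  a[31] = 26,  a[32] = 13,  a[33] = 4,  a[34] = 6,  a[35] = 13,  a[36] = 23,  a[37] = 2,  a[38] = 3,  a[39] = 23,  a[40] = 28,  a[41] = 1,  a[42] = 18.
The sequence repeats with period 40.
So a[1395] = a[1 + ((1395-1) mod 40)] = a[35] = 13.

13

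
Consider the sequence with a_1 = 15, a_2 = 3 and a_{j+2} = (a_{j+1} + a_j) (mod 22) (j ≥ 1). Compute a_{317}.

11

Listing terms: a_1 = 15; a_2 = 3; a_3 = 18; a_4 = 21; a_5 = 17; a_6 = 16; a_7 = 11; a_8 = 5; a_9 = 16; a_{10} = 21; a_{11} = 15; a_{12} = 14; a_{13} = 7; a_{14} = 21; a_{15} = 6; a_{16} = 5; a_{17} = 11; a_{18} = 16; a_{19} = 5; a_{20} = 21; a_{21} = 4; a_{22} = 3; a_{23} = 7; a_{24} = 10; a_{25} = 17; a_{26} = 5; a_{27} = 0; a_{28} = 5; a_{29} = 5; a_{30} = 10; a_{31} = 15; a_{32} = 3.
The sequence repeats with period 30.
(317 - 1) mod 30 = 16, so a_{317} = a_{17} = 11.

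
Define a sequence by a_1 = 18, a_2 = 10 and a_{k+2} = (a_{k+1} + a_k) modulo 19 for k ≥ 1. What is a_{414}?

11

Computing terms: a_1 = 18,  a_2 = 10,  a_3 = 9,  a_4 = 0,  a_5 = 9,  a_6 = 9,  a_7 = 18,  a_8 = 8,  a_9 = 7,  a_{10} = 15,  a_{11} = 3,  a_{12} = 18,  a_{13} = 2,  a_{14} = 1,  a_{15} = 3,  a_{16} = 4,  a_{17} = 7,  a_{18} = 11,  a_{19} = 18,  a_{20} = 10.
The sequence repeats with period 18.
(414 - 1) mod 18 = 17, so a_{414} = a_{18} = 11.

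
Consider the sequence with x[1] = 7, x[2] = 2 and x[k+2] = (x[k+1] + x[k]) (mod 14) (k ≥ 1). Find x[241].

7

Listing terms: x[1] = 7,  x[2] = 2,  x[3] = 9,  x[4] = 11,  x[5] = 6,  x[6] = 3,  x[7] = 9,  x[8] = 12,  x[9] = 7,  x[10] = 5,  x[11] = 12,  x[12] = 3,  x[13] = 1,  x[14] = 4,  x[15] = 5,  x[16] = 9,  x[17] = 0,  x[18] = 9,  x[19] = 9,  x[20] = 4,  x[21] = 13,  x[22] = 3,  x[23] = 2,  x[24] = 5,  x[25] = 7,  x[26] = 12,  x[27] = 5,  x[28] = 3,  x[29] = 8,  x[30] = 11,  x[31] = 5,  x[32] = 2,  x[33] = 7,  x[34] = 9,  x[35] = 2,  x[36] = 11,  x[37] = 13,  x[38] = 10,  x[39] = 9,  x[40] = 5,  x[41] = 0,  x[42] = 5,  x[43] = 5,  x[44] = 10,  x[45] = 1,  x[46] = 11,  x[47] = 12,  x[48] = 9,  x[49] = 7,  x[50] = 2.
Since (x[49], x[50]) = (x[1], x[2]) = (7, 2) (two consecutive terms determine the rest), the sequence is periodic with period 48.
(241 - 1) mod 48 = 0, so x[241] = x[1] = 7.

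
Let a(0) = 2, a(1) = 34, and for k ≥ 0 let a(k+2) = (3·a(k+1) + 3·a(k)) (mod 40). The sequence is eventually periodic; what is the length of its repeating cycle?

We have a(0) = 2,  a(1) = 34,  a(2) = 28,  a(3) = 26,  a(4) = 2,  a(5) = 4,  a(6) = 18,  a(7) = 26,  a(8) = 12,  a(9) = 34,  a(10) = 18,  a(11) = 36,  a(12) = 2,  a(13) = 34.
The sequence repeats with period 12.

12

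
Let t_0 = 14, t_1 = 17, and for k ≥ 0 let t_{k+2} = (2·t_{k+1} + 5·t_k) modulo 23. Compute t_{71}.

20

Computing terms: t_0 = 14,  t_1 = 17,  t_2 = 12,  t_3 = 17,  t_4 = 2,  t_5 = 20,  t_6 = 4,  t_7 = 16,  t_8 = 6,  t_9 = 0,  t_{10} = 7,  t_{11} = 14,  t_{12} = 17.
The sequence repeats with period 11.
(71 - 0) mod 11 = 5, so t_{71} = t_5 = 20.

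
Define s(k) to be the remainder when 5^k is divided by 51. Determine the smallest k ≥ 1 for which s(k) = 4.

12

Listing terms: s(0) = 1; s(1) = 5; s(2) = 25; s(3) = 23; s(4) = 13; s(5) = 14; s(6) = 19; s(7) = 44; s(8) = 16; s(9) = 29; s(10) = 43; s(11) = 11; s(12) = 4; s(13) = 20; s(14) = 49; s(15) = 41; s(16) = 1.
Since s(16) = s(0) = 1, the sequence is periodic with period 16.
The value 4 first appears (with k ≥ 1) at s(12).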